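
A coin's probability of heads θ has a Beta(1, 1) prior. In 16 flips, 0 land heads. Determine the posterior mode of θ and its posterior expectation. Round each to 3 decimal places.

θ_MAP = 0.000, E[θ|data] = 0.056

Posterior: Beta(1+0, 1+16) = Beta(1, 17).
Since α = 1 ≤ 1 and β > 1, the Beta density is monotone decreasing on [0,1]; the mode is at 0.
Mean = 1/(1+17) = 0.056.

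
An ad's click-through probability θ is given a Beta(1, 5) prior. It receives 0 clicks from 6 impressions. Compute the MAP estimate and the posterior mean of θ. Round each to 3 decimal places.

MAP = 0.000, posterior mean = 0.083

Posterior: Beta(1+0, 5+6) = Beta(1, 11).
Since α = 1 ≤ 1 and β > 1, the Beta density is monotone decreasing on [0,1]; the mode is at 0.
Mean = 1/(1+11) = 0.083.
Mean > mode: the posterior has a right tail.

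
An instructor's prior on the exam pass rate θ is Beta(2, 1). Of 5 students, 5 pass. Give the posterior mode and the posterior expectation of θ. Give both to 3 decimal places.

Posterior: Beta(2+5, 1+0) = Beta(7, 1).
Since β = 1 ≤ 1 and α > 1, the Beta density is monotone increasing on [0,1]; the mode is at 1.
Mean = 7/(7+1) = 0.875.

posterior mode = 1.000, posterior expectation = 0.875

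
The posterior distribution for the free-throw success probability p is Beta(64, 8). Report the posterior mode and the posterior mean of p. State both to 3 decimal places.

Mode = (64−1)/(64+8−2) = 63/70 = 0.900.
Mean = 64/(64+8) = 64/72 = 0.889.

posterior mode = 0.900, posterior mean = 0.889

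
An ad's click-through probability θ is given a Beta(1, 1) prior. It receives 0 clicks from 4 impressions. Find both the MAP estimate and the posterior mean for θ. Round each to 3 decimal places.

MAP: 0.000. Posterior mean: 0.167.

Posterior: Beta(1+0, 1+4) = Beta(1, 5).
Since α = 1 ≤ 1 and β > 1, the Beta density is monotone decreasing on [0,1]; the mode is at 0.
Mean = 1/(1+5) = 0.167.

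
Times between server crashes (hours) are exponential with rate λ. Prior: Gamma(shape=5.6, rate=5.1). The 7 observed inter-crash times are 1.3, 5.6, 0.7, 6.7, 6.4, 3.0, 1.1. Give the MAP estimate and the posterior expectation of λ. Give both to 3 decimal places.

MAP = 0.388, posterior mean = 0.421

Σ times = 24.8. Posterior: Gamma(shape = 5.6+7 = 12.6, rate = 5.1+24.8 = 29.9).
Mode = (α−1)/β = 11.6/29.9 = 0.388.
Mean = α/β = 12.6/29.9 = 0.421.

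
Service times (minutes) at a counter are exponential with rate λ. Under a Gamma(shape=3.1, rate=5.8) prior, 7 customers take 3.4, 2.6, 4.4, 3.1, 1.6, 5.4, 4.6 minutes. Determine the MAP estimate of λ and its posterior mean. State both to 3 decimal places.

Σ times = 25.1. Posterior: Gamma(shape = 3.1+7 = 10.1, rate = 5.8+25.1 = 30.9).
Mode = (α−1)/β = 9.1/30.9 = 0.294.
Mean = α/β = 10.1/30.9 = 0.327.
The posterior is right-skewed, so the mean exceeds the mode.

MAP: 0.294. Posterior mean: 0.327.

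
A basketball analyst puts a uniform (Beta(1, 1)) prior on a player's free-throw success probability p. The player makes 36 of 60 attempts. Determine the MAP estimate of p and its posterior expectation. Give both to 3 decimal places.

Posterior: Beta(1+36, 1+24) = Beta(37, 25).
Mode = (37−1)/(37+25−2) = 36/60 = 0.600.
With a flat prior the MAP equals the MLE, 36/60.
Mean = 37/(37+25) = 37/62 = 0.597.
Left-skewed posterior ⇒ mean < mode.

MAP = 0.600, posterior mean = 0.597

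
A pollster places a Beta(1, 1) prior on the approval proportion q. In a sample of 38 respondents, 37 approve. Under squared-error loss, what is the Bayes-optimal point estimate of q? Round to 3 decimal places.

0.950

Posterior: Beta(1+37, 1+1) = Beta(38, 2).
Mode = (38−1)/(38+2−2) = 37/38 = 0.974.
Mean = 38/(38+2) = 38/40 = 0.950.
Squared-error loss ⇒ the optimal estimator is the posterior mean.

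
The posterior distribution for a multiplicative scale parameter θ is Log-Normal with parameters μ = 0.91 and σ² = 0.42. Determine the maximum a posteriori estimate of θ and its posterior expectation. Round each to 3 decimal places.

Mode = exp(μ − σ²) = exp(0.49) = 1.632.
Mean = exp(μ + σ²/2) = exp(1.120) = 3.065.

MAP: 1.632. Posterior mean: 3.065.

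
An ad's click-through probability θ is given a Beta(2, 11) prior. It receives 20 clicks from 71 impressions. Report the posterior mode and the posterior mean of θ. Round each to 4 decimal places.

Posterior: Beta(2+20, 11+51) = Beta(22, 62).
Mode = (22−1)/(22+62−2) = 21/82 = 0.2561.
Mean = 22/(22+62) = 22/84 = 0.2619.

θ_MAP = 0.2561, E[θ|data] = 0.2619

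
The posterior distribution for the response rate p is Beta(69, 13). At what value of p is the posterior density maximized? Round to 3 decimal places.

0.850

Mode = (69−1)/(69+13−2) = 68/80 = 0.850.
Mean = 69/(69+13) = 69/82 = 0.841.
This is the posterior mode — the MAP estimate.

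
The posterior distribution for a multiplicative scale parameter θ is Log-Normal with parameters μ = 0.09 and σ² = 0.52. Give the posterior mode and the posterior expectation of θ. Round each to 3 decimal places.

posterior mode = 0.651, posterior expectation = 1.419

Mode = exp(μ − σ²) = exp(-0.43) = 0.651.
Mean = exp(μ + σ²/2) = exp(0.350) = 1.419.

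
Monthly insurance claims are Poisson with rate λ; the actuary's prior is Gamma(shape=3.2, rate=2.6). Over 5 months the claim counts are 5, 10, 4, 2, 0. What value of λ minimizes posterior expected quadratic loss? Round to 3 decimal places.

Σ counts = 21. Posterior: Gamma(shape = 3.2+21 = 24.2, rate = 2.6+5 = 7.6).
Mode = (α−1)/β = 23.2/7.6 = 3.053.
Mean = α/β = 24.2/7.6 = 3.184.
Quadratic loss ⇒ the optimal estimator is the posterior mean.

3.184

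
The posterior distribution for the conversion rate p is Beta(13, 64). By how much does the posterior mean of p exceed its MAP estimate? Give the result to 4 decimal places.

Mode = (13−1)/(13+64−2) = 12/75 = 0.1600.
Mean = 13/(13+64) = 13/77 = 0.1688.
Difference = 0.1688 − 0.1600 = 0.0088.
Right-skewed posterior ⇒ mode < mean.

0.0088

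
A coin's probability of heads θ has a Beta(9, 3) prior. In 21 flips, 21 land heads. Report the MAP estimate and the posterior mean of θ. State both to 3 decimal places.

Posterior: Beta(9+21, 3+0) = Beta(30, 3).
Mode = (30−1)/(30+3−2) = 29/31 = 0.935.
Mean = 30/(30+3) = 30/33 = 0.909.

MAP estimate = 0.935, posterior mean = 0.909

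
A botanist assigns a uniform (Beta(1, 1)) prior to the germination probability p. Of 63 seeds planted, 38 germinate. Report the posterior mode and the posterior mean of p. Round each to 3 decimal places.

Posterior: Beta(1+38, 1+25) = Beta(39, 26).
Mode = (39−1)/(39+26−2) = 38/63 = 0.603.
Mean = 39/(39+26) = 39/65 = 0.600.

p_MAP = 0.603, E[p|data] = 0.600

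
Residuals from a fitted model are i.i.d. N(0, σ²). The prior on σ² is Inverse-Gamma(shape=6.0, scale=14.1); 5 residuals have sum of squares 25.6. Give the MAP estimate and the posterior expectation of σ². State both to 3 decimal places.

Posterior: Inverse-Gamma(shape = 6.0+5/2 = 8.5, scale = 14.1+25.6/2 = 26.9).
Mode = β/(α+1) = 26.9/9.5 = 2.832.
Mean = β/(α−1) = 26.9/7.5 = 3.587.
The mean is pulled above the mode by the posterior's right skew.

MAP estimate = 2.832, posterior expectation = 3.587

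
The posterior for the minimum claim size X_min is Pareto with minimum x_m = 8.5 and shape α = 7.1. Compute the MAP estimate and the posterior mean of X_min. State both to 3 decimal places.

MAP = 8.500; posterior mean = 9.893

The Pareto density is strictly decreasing on [x_m, ∞), so the mode is x_m = 8.500.
Mean = α·x_m/(α−1) = 7.1·8.5/6.1 = 9.893.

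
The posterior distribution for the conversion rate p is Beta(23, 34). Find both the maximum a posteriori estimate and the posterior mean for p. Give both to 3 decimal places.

MAP = 0.400; posterior mean = 0.404

Mode = (23−1)/(23+34−2) = 22/55 = 0.400.
Mean = 23/(23+34) = 23/57 = 0.404.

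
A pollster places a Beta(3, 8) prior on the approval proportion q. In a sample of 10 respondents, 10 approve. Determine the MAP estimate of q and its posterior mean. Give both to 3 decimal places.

MAP = 0.632; posterior mean = 0.619

Posterior: Beta(3+10, 8+0) = Beta(13, 8).
Mode = (13−1)/(13+8−2) = 12/19 = 0.632.
Mean = 13/(13+8) = 13/21 = 0.619.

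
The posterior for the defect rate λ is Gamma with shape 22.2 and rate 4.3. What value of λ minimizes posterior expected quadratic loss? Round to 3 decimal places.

Mode = (α−1)/β = 21.2/4.3 = 4.930.
Mean = α/β = 22.2/4.3 = 5.163.
Quadratic loss ⇒ the optimal estimator is the posterior mean.

5.163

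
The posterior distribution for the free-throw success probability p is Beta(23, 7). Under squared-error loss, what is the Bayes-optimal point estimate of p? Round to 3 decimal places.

Mode = (23−1)/(23+7−2) = 22/28 = 0.786.
Mean = 23/(23+7) = 23/30 = 0.767.
Squared-error loss ⇒ the optimal estimator is the posterior mean.

0.767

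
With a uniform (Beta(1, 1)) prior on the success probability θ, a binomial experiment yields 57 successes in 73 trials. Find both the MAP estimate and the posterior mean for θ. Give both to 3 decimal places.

MAP = 0.781, posterior mean = 0.773

Posterior: Beta(1+57, 1+16) = Beta(58, 17).
Mode = (58−1)/(58+17−2) = 57/73 = 0.781.
With a flat prior the MAP equals the MLE, 57/73.
Mean = 58/(58+17) = 58/75 = 0.773.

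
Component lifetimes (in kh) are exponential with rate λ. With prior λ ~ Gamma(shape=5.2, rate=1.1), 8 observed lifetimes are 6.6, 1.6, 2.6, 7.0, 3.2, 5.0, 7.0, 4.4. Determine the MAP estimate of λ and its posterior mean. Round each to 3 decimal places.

λ_MAP = 0.317, E[λ|data] = 0.343

Σ times = 37.4. Posterior: Gamma(shape = 5.2+8 = 13.2, rate = 1.1+37.4 = 38.5).
Mode = (α−1)/β = 12.2/38.5 = 0.317.
Mean = α/β = 13.2/38.5 = 0.343.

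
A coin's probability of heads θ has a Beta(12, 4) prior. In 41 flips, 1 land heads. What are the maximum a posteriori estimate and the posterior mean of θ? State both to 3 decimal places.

MAP: 0.218. Posterior mean: 0.228.

Posterior: Beta(12+1, 4+40) = Beta(13, 44).
Mode = (13−1)/(13+44−2) = 12/55 = 0.218.
Mean = 13/(13+44) = 13/57 = 0.228.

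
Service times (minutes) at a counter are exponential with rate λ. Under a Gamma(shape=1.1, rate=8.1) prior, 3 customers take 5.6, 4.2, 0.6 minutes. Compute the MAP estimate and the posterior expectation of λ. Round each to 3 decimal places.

Σ times = 10.4. Posterior: Gamma(shape = 1.1+3 = 4.1, rate = 8.1+10.4 = 18.5).
Mode = (α−1)/β = 3.1/18.5 = 0.168.
Mean = α/β = 4.1/18.5 = 0.222.

MAP = 0.168, posterior mean = 0.222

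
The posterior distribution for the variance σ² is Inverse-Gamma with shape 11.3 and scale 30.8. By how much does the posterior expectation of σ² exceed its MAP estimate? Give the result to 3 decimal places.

Mode = β/(α+1) = 30.8/12.3 = 2.504.
Mean = β/(α−1) = 30.8/10.3 = 2.990.
Difference = 2.990 − 2.504 = 0.486.
The posterior is right-skewed, so the mean exceeds the mode.

0.486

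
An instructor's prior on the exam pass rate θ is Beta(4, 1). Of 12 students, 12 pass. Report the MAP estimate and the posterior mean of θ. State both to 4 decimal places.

MAP estimate = 1.0000, posterior mean = 0.9412

Posterior: Beta(4+12, 1+0) = Beta(16, 1).
Since β = 1 ≤ 1 and α > 1, the Beta density is monotone increasing on [0,1]; the mode is at 1.
Mean = 16/(16+1) = 0.9412.
Mode > mean: the posterior has a left tail.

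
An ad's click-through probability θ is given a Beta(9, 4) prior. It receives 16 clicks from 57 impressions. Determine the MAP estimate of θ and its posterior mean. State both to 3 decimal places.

Posterior: Beta(9+16, 4+41) = Beta(25, 45).
Mode = (25−1)/(25+45−2) = 24/68 = 0.353.
Mean = 25/(25+45) = 25/70 = 0.357.

θ_MAP = 0.353, E[θ|data] = 0.357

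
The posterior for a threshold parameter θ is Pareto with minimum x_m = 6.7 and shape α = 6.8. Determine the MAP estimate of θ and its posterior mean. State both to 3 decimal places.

The Pareto density is strictly decreasing on [x_m, ∞), so the mode is x_m = 6.700.
Mean = α·x_m/(α−1) = 6.8·6.7/5.8 = 7.855.
Mean > mode: the posterior has a right tail.

MAP = 6.700, posterior mean = 7.855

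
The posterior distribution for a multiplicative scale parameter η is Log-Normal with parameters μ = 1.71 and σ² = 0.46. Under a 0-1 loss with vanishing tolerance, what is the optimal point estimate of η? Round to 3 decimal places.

3.490

Mode = exp(μ − σ²) = exp(1.25) = 3.490.
Mean = exp(μ + σ²/2) = exp(1.940) = 6.959.
This is the posterior mode — the MAP estimate.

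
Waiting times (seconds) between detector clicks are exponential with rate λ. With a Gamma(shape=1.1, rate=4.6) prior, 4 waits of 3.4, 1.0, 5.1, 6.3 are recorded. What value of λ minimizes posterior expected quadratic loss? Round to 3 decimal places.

Σ times = 15.8. Posterior: Gamma(shape = 1.1+4 = 5.1, rate = 4.6+15.8 = 20.4).
Mode = (α−1)/β = 4.1/20.4 = 0.201.
Mean = α/β = 5.1/20.4 = 0.250.
Quadratic loss ⇒ the optimal estimator is the posterior mean.

0.250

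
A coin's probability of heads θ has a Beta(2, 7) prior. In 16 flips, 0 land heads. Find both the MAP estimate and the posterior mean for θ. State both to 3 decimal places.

Posterior: Beta(2+0, 7+16) = Beta(2, 23).
Mode = (2−1)/(2+23−2) = 1/23 = 0.043.
Mean = 2/(2+23) = 2/25 = 0.080.

MAP = 0.043, posterior mean = 0.080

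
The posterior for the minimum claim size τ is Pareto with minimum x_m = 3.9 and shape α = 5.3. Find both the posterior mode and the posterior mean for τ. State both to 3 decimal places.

MAP = 3.900, posterior mean = 4.807

The Pareto density is strictly decreasing on [x_m, ∞), so the mode is x_m = 3.900.
Mean = α·x_m/(α−1) = 5.3·3.9/4.3 = 4.807.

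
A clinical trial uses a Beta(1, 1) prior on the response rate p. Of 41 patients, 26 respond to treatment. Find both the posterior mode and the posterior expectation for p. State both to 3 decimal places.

Posterior: Beta(1+26, 1+15) = Beta(27, 16).
Mode = (27−1)/(27+16−2) = 26/41 = 0.634.
Mean = 27/(27+16) = 27/43 = 0.628.

MAP = 0.634, posterior mean = 0.628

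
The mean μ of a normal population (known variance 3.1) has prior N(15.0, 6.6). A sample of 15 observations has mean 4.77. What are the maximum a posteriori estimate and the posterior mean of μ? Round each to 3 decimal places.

maximum a posteriori estimate = 5.081, posterior mean = 5.081

Posterior for μ is Normal. Precision-weighted mean: (1/6.6·15.0 + 15/3.1·4.77) / (1/6.6 + 15/3.1) = 5.081.
A Normal posterior is symmetric, so mode = mean.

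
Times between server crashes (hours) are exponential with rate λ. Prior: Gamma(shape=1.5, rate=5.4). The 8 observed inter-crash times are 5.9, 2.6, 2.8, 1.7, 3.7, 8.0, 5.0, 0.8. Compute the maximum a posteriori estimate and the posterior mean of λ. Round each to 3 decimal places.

Σ times = 30.5. Posterior: Gamma(shape = 1.5+8 = 9.5, rate = 5.4+30.5 = 35.9).
Mode = (α−1)/β = 8.5/35.9 = 0.237.
Mean = α/β = 9.5/35.9 = 0.265.
Mean > mode: the posterior has a right tail.

MAP: 0.237. Posterior mean: 0.265.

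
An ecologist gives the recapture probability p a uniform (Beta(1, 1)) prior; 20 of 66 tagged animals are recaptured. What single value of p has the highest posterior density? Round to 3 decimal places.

Posterior: Beta(1+20, 1+46) = Beta(21, 47).
Mode = (21−1)/(21+47−2) = 20/66 = 0.303.
With a flat prior the MAP equals the MLE, 20/66.
Mean = 21/(21+47) = 21/68 = 0.309.
This is the posterior mode — the MAP estimate.

0.303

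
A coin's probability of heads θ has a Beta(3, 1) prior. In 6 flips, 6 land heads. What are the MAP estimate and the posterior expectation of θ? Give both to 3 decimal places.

MAP: 1.000. Posterior mean: 0.900.

Posterior: Beta(3+6, 1+0) = Beta(9, 1).
Since β = 1 ≤ 1 and α > 1, the Beta density is monotone increasing on [0,1]; the mode is at 1.
Mean = 9/(9+1) = 0.900.
Left-skewed posterior ⇒ mean < mode.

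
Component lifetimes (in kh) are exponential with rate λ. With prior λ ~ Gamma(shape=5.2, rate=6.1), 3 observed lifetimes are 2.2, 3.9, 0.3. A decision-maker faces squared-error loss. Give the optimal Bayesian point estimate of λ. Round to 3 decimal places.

0.656

Σ times = 6.4. Posterior: Gamma(shape = 5.2+3 = 8.2, rate = 6.1+6.4 = 12.5).
Mode = (α−1)/β = 7.2/12.5 = 0.576.
Mean = α/β = 8.2/12.5 = 0.656.
Squared-error loss ⇒ the optimal estimator is the posterior mean.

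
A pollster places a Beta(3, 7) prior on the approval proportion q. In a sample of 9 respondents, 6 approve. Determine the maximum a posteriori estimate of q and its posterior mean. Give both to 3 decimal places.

Posterior: Beta(3+6, 7+3) = Beta(9, 10).
Mode = (9−1)/(9+10−2) = 8/17 = 0.471.
Mean = 9/(9+10) = 9/19 = 0.474.
Right-skewed posterior ⇒ mode < mean.

maximum a posteriori estimate = 0.471, posterior mean = 0.474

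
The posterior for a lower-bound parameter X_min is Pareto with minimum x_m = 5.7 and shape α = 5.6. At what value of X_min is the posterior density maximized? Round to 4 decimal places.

5.7000

The Pareto density is strictly decreasing on [x_m, ∞), so the mode is x_m = 5.7000.
Mean = α·x_m/(α−1) = 5.6·5.7/4.6 = 6.9391.
This is the posterior mode — the MAP estimate.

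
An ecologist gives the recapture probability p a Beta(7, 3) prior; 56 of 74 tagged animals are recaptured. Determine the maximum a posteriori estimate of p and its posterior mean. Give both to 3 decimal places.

p_MAP = 0.756, E[p|data] = 0.750

Posterior: Beta(7+56, 3+18) = Beta(63, 21).
Mode = (63−1)/(63+21−2) = 62/82 = 0.756.
Mean = 63/(63+21) = 63/84 = 0.750.
The mean is pulled below the mode by the posterior's left skew.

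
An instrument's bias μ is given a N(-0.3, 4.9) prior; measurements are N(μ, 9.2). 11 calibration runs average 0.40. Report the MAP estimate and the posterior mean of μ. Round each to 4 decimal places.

μ_MAP = 0.2979, E[μ|data] = 0.2979

Posterior for μ is Normal. Precision-weighted mean: (1/4.9·-0.3 + 11/9.2·0.40) / (1/4.9 + 11/9.2) = 0.2979.
A Normal posterior is symmetric, so mode = mean.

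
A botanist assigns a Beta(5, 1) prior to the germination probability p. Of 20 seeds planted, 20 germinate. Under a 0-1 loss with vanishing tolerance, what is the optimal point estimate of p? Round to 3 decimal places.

Posterior: Beta(5+20, 1+0) = Beta(25, 1).
Since β = 1 ≤ 1 and α > 1, the Beta density is monotone increasing on [0,1]; the mode is at 1.
Mean = 25/(25+1) = 0.962.
This is the posterior mode — the MAP estimate.

1.000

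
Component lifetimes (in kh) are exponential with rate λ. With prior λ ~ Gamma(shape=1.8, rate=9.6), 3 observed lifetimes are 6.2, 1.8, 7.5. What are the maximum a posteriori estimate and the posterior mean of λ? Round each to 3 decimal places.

maximum a posteriori estimate = 0.151, posterior mean = 0.191

Σ times = 15.5. Posterior: Gamma(shape = 1.8+3 = 4.8, rate = 9.6+15.5 = 25.1).
Mode = (α−1)/β = 3.8/25.1 = 0.151.
Mean = α/β = 4.8/25.1 = 0.191.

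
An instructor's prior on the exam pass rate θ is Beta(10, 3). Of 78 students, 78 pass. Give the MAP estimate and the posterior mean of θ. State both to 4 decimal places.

MAP estimate = 0.9775, posterior mean = 0.9670

Posterior: Beta(10+78, 3+0) = Beta(88, 3).
Mode = (88−1)/(88+3−2) = 87/89 = 0.9775.
Mean = 88/(88+3) = 88/91 = 0.9670.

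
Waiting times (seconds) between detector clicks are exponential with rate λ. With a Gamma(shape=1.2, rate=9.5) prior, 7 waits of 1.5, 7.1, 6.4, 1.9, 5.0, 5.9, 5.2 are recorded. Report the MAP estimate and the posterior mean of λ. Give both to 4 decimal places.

MAP estimate = 0.1694, posterior mean = 0.1929

Σ times = 33.0. Posterior: Gamma(shape = 1.2+7 = 8.2, rate = 9.5+33.0 = 42.5).
Mode = (α−1)/β = 7.2/42.5 = 0.1694.
Mean = α/β = 8.2/42.5 = 0.1929.
Right-skewed posterior ⇒ mode < mean.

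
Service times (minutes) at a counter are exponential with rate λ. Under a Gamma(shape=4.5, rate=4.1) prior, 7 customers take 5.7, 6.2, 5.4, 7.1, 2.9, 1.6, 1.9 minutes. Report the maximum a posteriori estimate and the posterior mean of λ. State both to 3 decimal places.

λ_MAP = 0.301, E[λ|data] = 0.330

Σ times = 30.8. Posterior: Gamma(shape = 4.5+7 = 11.5, rate = 4.1+30.8 = 34.9).
Mode = (α−1)/β = 10.5/34.9 = 0.301.
Mean = α/β = 11.5/34.9 = 0.330.
Mean > mode: the posterior has a right tail.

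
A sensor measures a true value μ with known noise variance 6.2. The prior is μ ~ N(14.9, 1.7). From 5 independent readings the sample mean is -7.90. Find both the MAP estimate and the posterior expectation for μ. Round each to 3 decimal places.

Posterior for μ is Normal. Precision-weighted mean: (1/1.7·14.9 + 5/6.2·-7.90) / (1/1.7 + 5/6.2) = 1.716.
A Normal posterior is symmetric, so mode = mean.

MAP = 1.716, posterior mean = 1.716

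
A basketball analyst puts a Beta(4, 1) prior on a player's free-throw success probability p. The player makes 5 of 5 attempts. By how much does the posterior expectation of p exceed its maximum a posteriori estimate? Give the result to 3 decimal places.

-0.100

Posterior: Beta(4+5, 1+0) = Beta(9, 1).
Since β = 1 ≤ 1 and α > 1, the Beta density is monotone increasing on [0,1]; the mode is at 1.
Mean = 9/(9+1) = 0.900.
Difference = 0.900 − 1.000 = -0.100.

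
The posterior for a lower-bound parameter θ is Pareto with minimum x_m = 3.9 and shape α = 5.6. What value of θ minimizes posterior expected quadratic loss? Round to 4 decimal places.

The Pareto density is strictly decreasing on [x_m, ∞), so the mode is x_m = 3.9000.
Mean = α·x_m/(α−1) = 5.6·3.9/4.6 = 4.7478.
Quadratic loss ⇒ the optimal estimator is the posterior mean.

4.7478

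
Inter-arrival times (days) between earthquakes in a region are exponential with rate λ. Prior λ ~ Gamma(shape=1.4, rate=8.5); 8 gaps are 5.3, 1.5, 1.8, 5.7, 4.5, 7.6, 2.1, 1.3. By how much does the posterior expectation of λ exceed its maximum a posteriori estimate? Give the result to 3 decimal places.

0.026

Σ times = 29.8. Posterior: Gamma(shape = 1.4+8 = 9.4, rate = 8.5+29.8 = 38.3).
Mode = (α−1)/β = 8.4/38.3 = 0.219.
Mean = α/β = 9.4/38.3 = 0.245.
Difference = 0.245 − 0.219 = 0.026.
The mean is pulled above the mode by the posterior's right skew.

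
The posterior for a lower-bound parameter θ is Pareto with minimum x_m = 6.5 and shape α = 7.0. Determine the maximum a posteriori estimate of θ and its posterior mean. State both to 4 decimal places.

The Pareto density is strictly decreasing on [x_m, ∞), so the mode is x_m = 6.5000.
Mean = α·x_m/(α−1) = 7.0·6.5/6.0 = 7.5833.
Mean > mode: the posterior has a right tail.

θ_MAP = 6.5000, E[θ|data] = 7.5833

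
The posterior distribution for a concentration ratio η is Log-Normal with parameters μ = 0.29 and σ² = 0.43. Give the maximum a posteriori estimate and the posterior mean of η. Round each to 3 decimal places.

Mode = exp(μ − σ²) = exp(-0.14) = 0.869.
Mean = exp(μ + σ²/2) = exp(0.505) = 1.657.

MAP = 0.869, posterior mean = 1.657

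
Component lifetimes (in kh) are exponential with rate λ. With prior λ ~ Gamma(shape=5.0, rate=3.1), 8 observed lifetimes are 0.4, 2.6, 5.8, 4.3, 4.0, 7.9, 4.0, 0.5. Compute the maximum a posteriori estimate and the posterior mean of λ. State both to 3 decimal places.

MAP: 0.368. Posterior mean: 0.399.

Σ times = 29.5. Posterior: Gamma(shape = 5.0+8 = 13.0, rate = 3.1+29.5 = 32.6).
Mode = (α−1)/β = 12.0/32.6 = 0.368.
Mean = α/β = 13.0/32.6 = 0.399.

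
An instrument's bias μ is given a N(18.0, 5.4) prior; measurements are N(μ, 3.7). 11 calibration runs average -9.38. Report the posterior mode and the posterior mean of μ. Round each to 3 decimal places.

MAP = -7.775, posterior mean = -7.775

Posterior for μ is Normal. Precision-weighted mean: (1/5.4·18.0 + 11/3.7·-9.38) / (1/5.4 + 11/3.7) = -7.775.
A Normal posterior is symmetric, so mode = mean.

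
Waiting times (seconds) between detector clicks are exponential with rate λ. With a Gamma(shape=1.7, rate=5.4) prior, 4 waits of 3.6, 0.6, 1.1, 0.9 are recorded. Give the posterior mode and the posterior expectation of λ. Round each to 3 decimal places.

Σ times = 6.2. Posterior: Gamma(shape = 1.7+4 = 5.7, rate = 5.4+6.2 = 11.6).
Mode = (α−1)/β = 4.7/11.6 = 0.405.
Mean = α/β = 5.7/11.6 = 0.491.

MAP = 0.405, posterior mean = 0.491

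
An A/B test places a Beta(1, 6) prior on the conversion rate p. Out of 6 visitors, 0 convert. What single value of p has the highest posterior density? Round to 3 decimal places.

Posterior: Beta(1+0, 6+6) = Beta(1, 12).
Since α = 1 ≤ 1 and β > 1, the Beta density is monotone decreasing on [0,1]; the mode is at 0.
Mean = 1/(1+12) = 0.077.
This is the posterior mode — the MAP estimate.

0.000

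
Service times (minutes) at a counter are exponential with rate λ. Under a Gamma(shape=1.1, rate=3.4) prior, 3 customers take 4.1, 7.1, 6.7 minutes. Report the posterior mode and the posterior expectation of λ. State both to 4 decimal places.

MAP: 0.1455. Posterior mean: 0.1925.

Σ times = 17.9. Posterior: Gamma(shape = 1.1+3 = 4.1, rate = 3.4+17.9 = 21.3).
Mode = (α−1)/β = 3.1/21.3 = 0.1455.
Mean = α/β = 4.1/21.3 = 0.1925.
The posterior is right-skewed, so the mean exceeds the mode.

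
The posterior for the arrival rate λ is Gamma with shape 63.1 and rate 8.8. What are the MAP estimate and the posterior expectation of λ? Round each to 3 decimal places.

MAP estimate = 7.057, posterior expectation = 7.170

Mode = (α−1)/β = 62.1/8.8 = 7.057.
Mean = α/β = 63.1/8.8 = 7.170.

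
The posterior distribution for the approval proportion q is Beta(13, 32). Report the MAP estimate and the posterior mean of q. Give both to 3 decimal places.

Mode = (13−1)/(13+32−2) = 12/43 = 0.279.
Mean = 13/(13+32) = 13/45 = 0.289.

q_MAP = 0.279, E[q|data] = 0.289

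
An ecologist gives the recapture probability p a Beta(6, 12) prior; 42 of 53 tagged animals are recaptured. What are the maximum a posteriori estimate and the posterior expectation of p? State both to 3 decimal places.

maximum a posteriori estimate = 0.681, posterior expectation = 0.676

Posterior: Beta(6+42, 12+11) = Beta(48, 23).
Mode = (48−1)/(48+23−2) = 47/69 = 0.681.
Mean = 48/(48+23) = 48/71 = 0.676.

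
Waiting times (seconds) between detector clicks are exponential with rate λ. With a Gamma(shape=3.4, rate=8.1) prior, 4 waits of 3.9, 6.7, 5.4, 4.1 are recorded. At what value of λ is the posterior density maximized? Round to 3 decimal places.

Σ times = 20.1. Posterior: Gamma(shape = 3.4+4 = 7.4, rate = 8.1+20.1 = 28.2).
Mode = (α−1)/β = 6.4/28.2 = 0.227.
Mean = α/β = 7.4/28.2 = 0.262.
This is the posterior mode — the MAP estimate.

0.227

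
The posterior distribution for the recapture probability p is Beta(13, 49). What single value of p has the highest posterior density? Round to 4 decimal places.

0.2000

Mode = (13−1)/(13+49−2) = 12/60 = 0.2000.
Mean = 13/(13+49) = 13/62 = 0.2097.
This is the posterior mode — the MAP estimate.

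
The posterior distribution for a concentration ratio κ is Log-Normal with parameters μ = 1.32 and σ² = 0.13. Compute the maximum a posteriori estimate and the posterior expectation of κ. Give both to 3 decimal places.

MAP: 3.287. Posterior mean: 3.995.

Mode = exp(μ − σ²) = exp(1.19) = 3.287.
Mean = exp(μ + σ²/2) = exp(1.385) = 3.995.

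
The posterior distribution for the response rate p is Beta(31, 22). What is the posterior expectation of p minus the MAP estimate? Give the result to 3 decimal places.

-0.003

Mode = (31−1)/(31+22−2) = 30/51 = 0.588.
Mean = 31/(31+22) = 31/53 = 0.585.
Difference = 0.585 − 0.588 = -0.003.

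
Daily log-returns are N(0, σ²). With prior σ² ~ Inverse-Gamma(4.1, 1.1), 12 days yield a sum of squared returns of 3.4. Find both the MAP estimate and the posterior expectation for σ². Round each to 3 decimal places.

MAP = 0.252, posterior mean = 0.308

Posterior: Inverse-Gamma(shape = 4.1+12/2 = 10.1, scale = 1.1+3.4/2 = 2.8).
Mode = β/(α+1) = 2.8/11.1 = 0.252.
Mean = β/(α−1) = 2.8/9.1 = 0.308.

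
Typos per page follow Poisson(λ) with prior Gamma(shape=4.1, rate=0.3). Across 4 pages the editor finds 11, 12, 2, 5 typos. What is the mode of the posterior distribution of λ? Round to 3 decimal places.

Σ counts = 30. Posterior: Gamma(shape = 4.1+30 = 34.1, rate = 0.3+4 = 4.3).
Mode = (α−1)/β = 33.1/4.3 = 7.698.
Mean = α/β = 34.1/4.3 = 7.930.
This is the posterior mode — the MAP estimate.

7.698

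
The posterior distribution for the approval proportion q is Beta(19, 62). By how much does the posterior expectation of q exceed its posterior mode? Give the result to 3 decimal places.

0.007

Mode = (19−1)/(19+62−2) = 18/79 = 0.228.
Mean = 19/(19+62) = 19/81 = 0.235.
Difference = 0.235 − 0.228 = 0.007.
Right-skewed posterior ⇒ mode < mean.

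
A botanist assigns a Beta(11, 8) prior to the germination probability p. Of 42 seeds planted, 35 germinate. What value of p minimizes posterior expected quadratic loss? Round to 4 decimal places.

Posterior: Beta(11+35, 8+7) = Beta(46, 15).
Mode = (46−1)/(46+15−2) = 45/59 = 0.7627.
Mean = 46/(46+15) = 46/61 = 0.7541.
Quadratic loss ⇒ the optimal estimator is the posterior mean.

0.7541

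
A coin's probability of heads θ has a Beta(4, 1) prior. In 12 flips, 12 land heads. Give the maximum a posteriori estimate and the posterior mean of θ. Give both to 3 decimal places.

θ_MAP = 1.000, E[θ|data] = 0.941

Posterior: Beta(4+12, 1+0) = Beta(16, 1).
Since β = 1 ≤ 1 and α > 1, the Beta density is monotone increasing on [0,1]; the mode is at 1.
Mean = 16/(16+1) = 0.941.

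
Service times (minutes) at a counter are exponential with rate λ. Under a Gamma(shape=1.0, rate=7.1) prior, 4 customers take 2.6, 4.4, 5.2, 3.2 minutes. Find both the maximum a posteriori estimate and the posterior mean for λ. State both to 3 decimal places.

maximum a posteriori estimate = 0.178, posterior mean = 0.222

Σ times = 15.4. Posterior: Gamma(shape = 1.0+4 = 5.0, rate = 7.1+15.4 = 22.5).
Mode = (α−1)/β = 4.0/22.5 = 0.178.
Mean = α/β = 5.0/22.5 = 0.222.
The mean is pulled above the mode by the posterior's right skew.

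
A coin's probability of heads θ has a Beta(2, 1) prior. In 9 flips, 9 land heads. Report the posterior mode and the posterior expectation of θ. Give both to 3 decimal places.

Posterior: Beta(2+9, 1+0) = Beta(11, 1).
Since β = 1 ≤ 1 and α > 1, the Beta density is monotone increasing on [0,1]; the mode is at 1.
Mean = 11/(11+1) = 0.917.

posterior mode = 1.000, posterior expectation = 0.917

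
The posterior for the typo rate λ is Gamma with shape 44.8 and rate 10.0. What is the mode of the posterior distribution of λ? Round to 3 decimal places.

4.380

Mode = (α−1)/β = 43.8/10.0 = 4.380.
Mean = α/β = 44.8/10.0 = 4.480.
This is the posterior mode — the MAP estimate.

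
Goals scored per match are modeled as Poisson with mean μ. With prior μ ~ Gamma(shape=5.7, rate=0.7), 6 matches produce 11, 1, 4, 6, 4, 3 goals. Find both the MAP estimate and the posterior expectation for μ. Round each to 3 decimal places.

Σ counts = 29. Posterior: Gamma(shape = 5.7+29 = 34.7, rate = 0.7+6 = 6.7).
Mode = (α−1)/β = 33.7/6.7 = 5.030.
Mean = α/β = 34.7/6.7 = 5.179.

μ_MAP = 5.030, E[μ|data] = 5.179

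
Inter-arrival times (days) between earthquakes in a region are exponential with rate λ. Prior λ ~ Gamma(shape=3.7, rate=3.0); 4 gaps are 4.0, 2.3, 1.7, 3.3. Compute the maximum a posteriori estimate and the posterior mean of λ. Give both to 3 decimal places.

MAP = 0.469, posterior mean = 0.538

Σ times = 11.3. Posterior: Gamma(shape = 3.7+4 = 7.7, rate = 3.0+11.3 = 14.3).
Mode = (α−1)/β = 6.7/14.3 = 0.469.
Mean = α/β = 7.7/14.3 = 0.538.
The mean is pulled above the mode by the posterior's right skew.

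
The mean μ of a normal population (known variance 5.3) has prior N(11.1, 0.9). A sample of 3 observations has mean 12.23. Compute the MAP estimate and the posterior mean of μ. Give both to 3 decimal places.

Posterior for μ is Normal. Precision-weighted mean: (1/0.9·11.1 + 3/5.3·12.23) / (1/0.9 + 3/5.3) = 11.481.
A Normal posterior is symmetric, so mode = mean.

μ_MAP = 11.481, E[μ|data] = 11.481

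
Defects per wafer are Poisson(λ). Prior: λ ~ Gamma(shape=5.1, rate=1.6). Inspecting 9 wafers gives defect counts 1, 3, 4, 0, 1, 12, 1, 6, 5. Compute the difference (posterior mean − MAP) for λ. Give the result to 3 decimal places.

0.094

Σ counts = 33. Posterior: Gamma(shape = 5.1+33 = 38.1, rate = 1.6+9 = 10.6).
Mode = (α−1)/β = 37.1/10.6 = 3.500.
Mean = α/β = 38.1/10.6 = 3.594.
Difference = 3.594 − 3.500 = 0.094.
The posterior is right-skewed, so the mean exceeds the mode.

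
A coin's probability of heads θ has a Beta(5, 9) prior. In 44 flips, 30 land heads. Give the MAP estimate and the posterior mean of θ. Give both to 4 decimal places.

Posterior: Beta(5+30, 9+14) = Beta(35, 23).
Mode = (35−1)/(35+23−2) = 34/56 = 0.6071.
Mean = 35/(35+23) = 35/58 = 0.6034.

MAP = 0.6071; posterior mean = 0.6034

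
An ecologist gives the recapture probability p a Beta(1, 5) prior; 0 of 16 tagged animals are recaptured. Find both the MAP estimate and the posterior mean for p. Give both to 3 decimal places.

Posterior: Beta(1+0, 5+16) = Beta(1, 21).
Since α = 1 ≤ 1 and β > 1, the Beta density is monotone decreasing on [0,1]; the mode is at 0.
Mean = 1/(1+21) = 0.045.

MAP = 0.000; posterior mean = 0.045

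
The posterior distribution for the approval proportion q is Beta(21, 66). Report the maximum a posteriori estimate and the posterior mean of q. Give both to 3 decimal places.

maximum a posteriori estimate = 0.235, posterior mean = 0.241

Mode = (21−1)/(21+66−2) = 20/85 = 0.235.
Mean = 21/(21+66) = 21/87 = 0.241.
The mean is pulled above the mode by the posterior's right skew.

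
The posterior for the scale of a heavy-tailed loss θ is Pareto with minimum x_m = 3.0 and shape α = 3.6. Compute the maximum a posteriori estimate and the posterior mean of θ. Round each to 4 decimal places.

The Pareto density is strictly decreasing on [x_m, ∞), so the mode is x_m = 3.0000.
Mean = α·x_m/(α−1) = 3.6·3.0/2.6 = 4.1538.
Right-skewed posterior ⇒ mode < mean.

MAP = 3.0000; posterior mean = 4.1538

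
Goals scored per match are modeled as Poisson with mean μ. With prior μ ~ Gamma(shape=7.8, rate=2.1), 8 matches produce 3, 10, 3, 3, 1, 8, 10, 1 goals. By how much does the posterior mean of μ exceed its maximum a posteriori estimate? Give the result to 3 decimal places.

0.099

Σ counts = 39. Posterior: Gamma(shape = 7.8+39 = 46.8, rate = 2.1+8 = 10.1).
Mode = (α−1)/β = 45.8/10.1 = 4.535.
Mean = α/β = 46.8/10.1 = 4.634.
Difference = 4.634 − 4.535 = 0.099.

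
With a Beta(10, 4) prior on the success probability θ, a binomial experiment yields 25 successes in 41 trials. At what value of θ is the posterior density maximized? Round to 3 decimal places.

Posterior: Beta(10+25, 4+16) = Beta(35, 20).
Mode = (35−1)/(35+20−2) = 34/53 = 0.642.
Mean = 35/(35+20) = 35/55 = 0.636.
This is the posterior mode — the MAP estimate.

0.642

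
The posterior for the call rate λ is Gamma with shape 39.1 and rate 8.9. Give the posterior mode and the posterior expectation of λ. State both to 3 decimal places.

MAP: 4.281. Posterior mean: 4.393.

Mode = (α−1)/β = 38.1/8.9 = 4.281.
Mean = α/β = 39.1/8.9 = 4.393.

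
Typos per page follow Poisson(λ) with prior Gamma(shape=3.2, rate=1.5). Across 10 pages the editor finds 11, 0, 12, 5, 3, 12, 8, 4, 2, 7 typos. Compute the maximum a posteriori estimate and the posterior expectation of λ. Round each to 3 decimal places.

Σ counts = 64. Posterior: Gamma(shape = 3.2+64 = 67.2, rate = 1.5+10 = 11.5).
Mode = (α−1)/β = 66.2/11.5 = 5.757.
Mean = α/β = 67.2/11.5 = 5.843.
Mean > mode: the posterior has a right tail.

MAP: 5.757. Posterior mean: 5.843.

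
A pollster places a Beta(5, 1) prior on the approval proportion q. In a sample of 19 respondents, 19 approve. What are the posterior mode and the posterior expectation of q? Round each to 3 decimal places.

MAP = 1.000; posterior mean = 0.960

Posterior: Beta(5+19, 1+0) = Beta(24, 1).
Since β = 1 ≤ 1 and α > 1, the Beta density is monotone increasing on [0,1]; the mode is at 1.
Mean = 24/(24+1) = 0.960.
Mode > mean: the posterior has a left tail.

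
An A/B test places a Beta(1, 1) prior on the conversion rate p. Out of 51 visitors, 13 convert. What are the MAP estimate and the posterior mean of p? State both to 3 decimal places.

Posterior: Beta(1+13, 1+38) = Beta(14, 39).
Mode = (14−1)/(14+39−2) = 13/51 = 0.255.
Mean = 14/(14+39) = 14/53 = 0.264.

MAP = 0.255; posterior mean = 0.264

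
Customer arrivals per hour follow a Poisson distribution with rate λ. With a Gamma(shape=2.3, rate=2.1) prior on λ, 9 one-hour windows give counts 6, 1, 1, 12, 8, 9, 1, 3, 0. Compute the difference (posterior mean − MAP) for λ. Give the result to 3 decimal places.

0.090

Σ counts = 41. Posterior: Gamma(shape = 2.3+41 = 43.3, rate = 2.1+9 = 11.1).
Mode = (α−1)/β = 42.3/11.1 = 3.811.
Mean = α/β = 43.3/11.1 = 3.901.
Difference = 3.901 − 3.811 = 0.090.
Mean > mode: the posterior has a right tail.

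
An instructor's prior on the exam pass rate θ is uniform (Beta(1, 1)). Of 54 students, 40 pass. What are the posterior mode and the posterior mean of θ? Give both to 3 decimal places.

Posterior: Beta(1+40, 1+14) = Beta(41, 15).
Mode = (41−1)/(41+15−2) = 40/54 = 0.741.
Mean = 41/(41+15) = 41/56 = 0.732.
Mode > mean: the posterior has a left tail.

MAP = 0.741; posterior mean = 0.732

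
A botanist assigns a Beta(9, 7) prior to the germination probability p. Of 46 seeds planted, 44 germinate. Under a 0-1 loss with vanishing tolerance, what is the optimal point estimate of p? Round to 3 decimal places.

0.867

Posterior: Beta(9+44, 7+2) = Beta(53, 9).
Mode = (53−1)/(53+9−2) = 52/60 = 0.867.
Mean = 53/(53+9) = 53/62 = 0.855.
This is the posterior mode — the MAP estimate.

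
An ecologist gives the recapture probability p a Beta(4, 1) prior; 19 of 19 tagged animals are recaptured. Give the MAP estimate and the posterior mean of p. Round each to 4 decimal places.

MAP: 1.0000. Posterior mean: 0.9583.

Posterior: Beta(4+19, 1+0) = Beta(23, 1).
Since β = 1 ≤ 1 and α > 1, the Beta density is monotone increasing on [0,1]; the mode is at 1.
Mean = 23/(23+1) = 0.9583.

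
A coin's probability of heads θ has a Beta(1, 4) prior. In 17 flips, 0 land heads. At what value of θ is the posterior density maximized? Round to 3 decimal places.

0.000

Posterior: Beta(1+0, 4+17) = Beta(1, 21).
Since α = 1 ≤ 1 and β > 1, the Beta density is monotone decreasing on [0,1]; the mode is at 0.
Mean = 1/(1+21) = 0.045.
This is the posterior mode — the MAP estimate.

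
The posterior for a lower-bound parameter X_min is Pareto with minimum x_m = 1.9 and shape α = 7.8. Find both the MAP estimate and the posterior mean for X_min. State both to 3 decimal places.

X_min_MAP = 1.900, E[X_min|data] = 2.179

The Pareto density is strictly decreasing on [x_m, ∞), so the mode is x_m = 1.900.
Mean = α·x_m/(α−1) = 7.8·1.9/6.8 = 2.179.
The posterior is right-skewed, so the mean exceeds the mode.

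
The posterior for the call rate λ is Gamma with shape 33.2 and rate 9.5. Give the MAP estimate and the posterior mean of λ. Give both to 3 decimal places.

MAP = 3.389, posterior mean = 3.495

Mode = (α−1)/β = 32.2/9.5 = 3.389.
Mean = α/β = 33.2/9.5 = 3.495.
The posterior is right-skewed, so the mean exceeds the mode.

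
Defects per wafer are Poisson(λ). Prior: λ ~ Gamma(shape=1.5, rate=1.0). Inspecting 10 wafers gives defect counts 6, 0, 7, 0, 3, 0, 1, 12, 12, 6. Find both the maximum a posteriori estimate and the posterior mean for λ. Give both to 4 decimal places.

Σ counts = 47. Posterior: Gamma(shape = 1.5+47 = 48.5, rate = 1.0+10 = 11.0).
Mode = (α−1)/β = 47.5/11.0 = 4.3182.
Mean = α/β = 48.5/11.0 = 4.4091.
Mean > mode: the posterior has a right tail.

λ_MAP = 4.3182, E[λ|data] = 4.4091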